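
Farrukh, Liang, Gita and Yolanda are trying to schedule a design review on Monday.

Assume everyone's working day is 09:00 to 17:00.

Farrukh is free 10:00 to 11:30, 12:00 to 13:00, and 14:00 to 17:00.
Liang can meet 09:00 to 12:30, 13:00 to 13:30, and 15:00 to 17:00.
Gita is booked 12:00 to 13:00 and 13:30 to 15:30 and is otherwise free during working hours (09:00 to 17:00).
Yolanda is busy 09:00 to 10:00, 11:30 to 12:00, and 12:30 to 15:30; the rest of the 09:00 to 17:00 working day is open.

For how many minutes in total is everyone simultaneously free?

180 minutes

Gita free within 09:00–17:00: 09:00–12:00, 13:00–13:30, 15:30–17:00.
Yolanda free within 09:00–17:00: 10:00–11:30, 12:00–12:30, 15:30–17:00.
Farrukh ∩ Liang: 10:00–11:30, 12:00–12:30, 15:00–17:00.
Farrukh ∩ Liang ∩ Gita: 10:00–11:30, 15:30–17:00.
Farrukh ∩ Liang ∩ Gita ∩ Yolanda: 10:00–11:30, 15:30–17:00.
Total common minutes: 90 + 90 = 180.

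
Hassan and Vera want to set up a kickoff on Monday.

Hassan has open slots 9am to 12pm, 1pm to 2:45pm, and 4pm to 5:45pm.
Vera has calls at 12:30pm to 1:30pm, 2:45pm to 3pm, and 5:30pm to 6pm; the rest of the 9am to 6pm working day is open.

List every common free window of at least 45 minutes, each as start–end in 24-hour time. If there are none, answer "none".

09:00–12:00, 13:30–14:45, 16:00–17:30

Vera free within 09:00–18:00: 09:00–12:30, 13:30–14:45, 15:00–17:30.
Hassan ∩ Vera: 09:00–12:00, 13:30–14:45, 16:00–17:30.
Windows ≥ 45 min: 09:00–12:00, 13:30–14:45, 16:00–17:30.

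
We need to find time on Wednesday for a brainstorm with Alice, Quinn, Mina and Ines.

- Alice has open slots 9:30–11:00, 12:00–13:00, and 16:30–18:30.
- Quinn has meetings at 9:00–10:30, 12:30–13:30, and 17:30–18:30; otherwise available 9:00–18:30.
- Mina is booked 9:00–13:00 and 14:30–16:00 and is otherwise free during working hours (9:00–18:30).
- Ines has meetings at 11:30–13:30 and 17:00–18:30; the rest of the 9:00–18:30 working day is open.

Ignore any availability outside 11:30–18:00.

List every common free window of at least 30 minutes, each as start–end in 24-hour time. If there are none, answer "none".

Quinn free within 09:00–18:30: 10:30–12:30, 13:30–17:30.
Mina free within 09:00–18:30: 13:00–14:30, 16:00–18:30.
Ines free within 09:00–18:30: 09:00–11:30, 13:30–17:00.
Alice ∩ Quinn: 10:30–11:00, 12:00–12:30, 16:30–17:30.
Alice ∩ Quinn ∩ Mina: 16:30–17:30.
Alice ∩ Quinn ∩ Mina ∩ Ines: 16:30–17:00.
Restricted to 11:30–18:00: 16:30–17:00.
Windows ≥ 30 min: 16:30–17:00.

16:30–17:00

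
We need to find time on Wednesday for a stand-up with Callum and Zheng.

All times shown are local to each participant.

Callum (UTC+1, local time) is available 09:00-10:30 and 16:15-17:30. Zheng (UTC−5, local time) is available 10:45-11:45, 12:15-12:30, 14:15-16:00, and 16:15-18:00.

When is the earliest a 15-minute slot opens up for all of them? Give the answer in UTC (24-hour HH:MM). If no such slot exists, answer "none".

15:45

Callum → UTC: 08:00–09:30, 15:15–16:30.
Zheng → UTC: 15:45–16:45, 17:15–17:30, 19:15–21:00, 21:15–23:00.
Callum ∩ Zheng: 15:45–16:30.
Windows ≥ 15 min: 15:45–16:30.
Earliest such window starts at 15:45.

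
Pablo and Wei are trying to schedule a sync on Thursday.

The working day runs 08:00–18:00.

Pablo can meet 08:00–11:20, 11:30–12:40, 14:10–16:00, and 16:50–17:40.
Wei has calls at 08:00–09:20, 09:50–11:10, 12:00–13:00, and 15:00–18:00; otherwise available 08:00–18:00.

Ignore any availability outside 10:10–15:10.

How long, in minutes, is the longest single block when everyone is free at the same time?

50 minutes

Wei free within 08:00–18:00: 09:20–09:50, 11:10–12:00, 13:00–15:00.
Pablo ∩ Wei: 09:20–09:50, 11:10–11:20, 11:30–12:00, 14:10–15:00.
Restricted to 10:10–15:10: 11:10–11:20, 11:30–12:00, 14:10–15:00.
Common window lengths: 10, 30, 50 min; longest is 50.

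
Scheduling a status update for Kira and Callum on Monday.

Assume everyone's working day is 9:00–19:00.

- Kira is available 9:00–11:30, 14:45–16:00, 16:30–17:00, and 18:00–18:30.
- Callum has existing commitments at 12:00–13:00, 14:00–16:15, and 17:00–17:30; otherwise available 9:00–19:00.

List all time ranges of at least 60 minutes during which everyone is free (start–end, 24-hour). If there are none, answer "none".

09:00–11:30

Callum free within 09:00–19:00: 09:00–12:00, 13:00–14:00, 16:15–17:00, 17:30–19:00.
Kira ∩ Callum: 09:00–11:30, 16:30–17:00, 18:00–18:30.
Windows ≥ 60 min: 09:00–11:30.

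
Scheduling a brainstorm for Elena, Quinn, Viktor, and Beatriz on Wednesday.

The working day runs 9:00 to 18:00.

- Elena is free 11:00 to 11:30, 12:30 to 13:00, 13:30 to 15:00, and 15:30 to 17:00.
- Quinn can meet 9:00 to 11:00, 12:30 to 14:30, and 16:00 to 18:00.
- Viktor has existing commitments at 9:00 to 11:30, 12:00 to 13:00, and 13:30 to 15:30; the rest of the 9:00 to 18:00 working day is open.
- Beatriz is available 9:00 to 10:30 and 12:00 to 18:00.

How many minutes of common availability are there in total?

60 minutes

Viktor free within 09:00–18:00: 11:30–12:00, 13:00–13:30, 15:30–18:00.
Elena ∩ Quinn: 12:30–13:00, 13:30–14:30, 16:00–17:00.
Elena ∩ Quinn ∩ Viktor: 16:00–17:00.
Elena ∩ Quinn ∩ Viktor ∩ Beatriz: 16:00–17:00.
Total common minutes: 60.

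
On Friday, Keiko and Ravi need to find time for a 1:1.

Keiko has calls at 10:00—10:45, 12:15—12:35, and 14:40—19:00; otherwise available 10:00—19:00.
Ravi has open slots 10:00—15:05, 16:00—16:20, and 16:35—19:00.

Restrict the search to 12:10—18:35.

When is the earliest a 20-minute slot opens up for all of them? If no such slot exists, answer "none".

Keiko free within 10:00–19:00: 10:45–12:15, 12:35–14:40.
Keiko ∩ Ravi: 10:45–12:15, 12:35–14:40.
Restricted to 12:10–18:35: 12:10–12:15, 12:35–14:40.
Windows ≥ 20 min: 12:35–14:40.
Earliest such window starts at 12:35.

12:35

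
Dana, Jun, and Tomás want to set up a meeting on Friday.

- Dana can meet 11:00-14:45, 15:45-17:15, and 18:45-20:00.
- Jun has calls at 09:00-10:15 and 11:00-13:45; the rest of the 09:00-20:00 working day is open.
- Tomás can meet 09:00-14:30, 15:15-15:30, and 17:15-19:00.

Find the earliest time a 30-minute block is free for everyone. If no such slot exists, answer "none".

Jun free within 09:00–20:00: 10:15–11:00, 13:45–20:00.
Dana ∩ Jun: 13:45–14:45, 15:45–17:15, 18:45–20:00.
Dana ∩ Jun ∩ Tomás: 13:45–14:30, 18:45–19:00.
Windows ≥ 30 min: 13:45–14:30.
Earliest such window starts at 13:45.

13:45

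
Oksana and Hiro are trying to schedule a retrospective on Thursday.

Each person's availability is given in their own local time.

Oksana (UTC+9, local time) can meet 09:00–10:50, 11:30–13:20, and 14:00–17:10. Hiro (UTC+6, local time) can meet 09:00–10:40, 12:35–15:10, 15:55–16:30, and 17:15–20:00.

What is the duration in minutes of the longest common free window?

95 minutes

Oksana → UTC: 00:00–01:50, 02:30–04:20, 05:00–08:10.
Hiro → UTC: 03:00–04:40, 06:35–09:10, 09:55–10:30, 11:15–14:00.
Oksana ∩ Hiro: 03:00–04:20, 06:35–08:10.
Common window lengths: 80, 95 min; longest is 95.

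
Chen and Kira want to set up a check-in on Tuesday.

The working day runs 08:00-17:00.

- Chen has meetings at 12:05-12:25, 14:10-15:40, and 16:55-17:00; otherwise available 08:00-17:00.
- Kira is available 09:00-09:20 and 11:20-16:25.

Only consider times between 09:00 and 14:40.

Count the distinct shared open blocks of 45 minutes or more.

Chen free within 08:00–17:00: 08:00–12:05, 12:25–14:10, 15:40–16:55.
Chen ∩ Kira: 09:00–09:20, 11:20–12:05, 12:25–14:10, 15:40–16:25.
Restricted to 09:00–14:40: 09:00–09:20, 11:20–12:05, 12:25–14:10.
Windows ≥ 45 min: 11:20–12:05, 12:25–14:10.
That's 2 windows.

2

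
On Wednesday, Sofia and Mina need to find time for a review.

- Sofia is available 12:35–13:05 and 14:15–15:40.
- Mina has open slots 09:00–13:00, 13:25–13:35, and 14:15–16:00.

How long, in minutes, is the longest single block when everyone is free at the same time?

85 minutes

Sofia ∩ Mina: 12:35–13:00, 14:15–15:40.
Common window lengths: 25, 85 min; longest is 85.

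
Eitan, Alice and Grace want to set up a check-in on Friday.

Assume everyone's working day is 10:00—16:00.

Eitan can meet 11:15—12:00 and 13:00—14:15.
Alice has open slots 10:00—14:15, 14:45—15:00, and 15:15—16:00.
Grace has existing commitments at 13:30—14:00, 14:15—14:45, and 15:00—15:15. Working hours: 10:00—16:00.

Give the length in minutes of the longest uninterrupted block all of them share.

Grace free within 10:00–16:00: 10:00–13:30, 14:00–14:15, 14:45–15:00, 15:15–16:00.
Eitan ∩ Alice: 11:15–12:00, 13:00–14:15.
Eitan ∩ Alice ∩ Grace: 11:15–12:00, 13:00–13:30, 14:00–14:15.
Common window lengths: 45, 30, 15 min; longest is 45.

45 minutes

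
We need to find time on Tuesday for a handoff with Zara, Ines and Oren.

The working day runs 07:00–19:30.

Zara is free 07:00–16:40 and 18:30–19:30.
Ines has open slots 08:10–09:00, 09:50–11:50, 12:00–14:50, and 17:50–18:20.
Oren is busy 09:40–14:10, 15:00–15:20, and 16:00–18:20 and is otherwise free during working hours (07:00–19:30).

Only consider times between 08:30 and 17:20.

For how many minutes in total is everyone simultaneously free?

Oren free within 07:00–19:30: 07:00–09:40, 14:10–15:00, 15:20–16:00, 18:20–19:30.
Zara ∩ Ines: 08:10–09:00, 09:50–11:50, 12:00–14:50.
Zara ∩ Ines ∩ Oren: 08:10–09:00, 14:10–14:50.
Restricted to 08:30–17:20: 08:30–09:00, 14:10–14:50.
Total common minutes: 30 + 40 = 70.

70 minutes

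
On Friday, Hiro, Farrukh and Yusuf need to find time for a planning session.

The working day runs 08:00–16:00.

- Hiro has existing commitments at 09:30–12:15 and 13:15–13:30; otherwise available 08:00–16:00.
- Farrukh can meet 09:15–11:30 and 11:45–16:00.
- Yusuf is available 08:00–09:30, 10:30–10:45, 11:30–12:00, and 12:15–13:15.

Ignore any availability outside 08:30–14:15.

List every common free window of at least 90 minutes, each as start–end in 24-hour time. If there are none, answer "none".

Hiro free within 08:00–16:00: 08:00–09:30, 12:15–13:15, 13:30–16:00.
Hiro ∩ Farrukh: 09:15–09:30, 12:15–13:15, 13:30–16:00.
Hiro ∩ Farrukh ∩ Yusuf: 09:15–09:30, 12:15–13:15.
Restricted to 08:30–14:15: 09:15–09:30, 12:15–13:15.
Windows ≥ 90 min: (none).

none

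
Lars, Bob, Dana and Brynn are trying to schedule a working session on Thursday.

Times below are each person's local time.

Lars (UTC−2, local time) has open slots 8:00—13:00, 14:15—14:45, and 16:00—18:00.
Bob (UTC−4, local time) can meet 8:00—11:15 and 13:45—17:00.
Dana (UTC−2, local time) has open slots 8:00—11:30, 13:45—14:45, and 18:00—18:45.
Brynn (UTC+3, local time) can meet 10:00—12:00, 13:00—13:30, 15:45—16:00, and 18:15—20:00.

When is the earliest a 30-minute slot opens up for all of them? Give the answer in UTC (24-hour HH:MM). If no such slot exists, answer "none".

Lars → UTC: 10:00–15:00, 16:15–16:45, 18:00–20:00.
Bob → UTC: 12:00–15:15, 17:45–21:00.
Dana → UTC: 10:00–13:30, 15:45–16:45, 20:00–20:45.
Brynn → UTC: 07:00–09:00, 10:00–10:30, 12:45–13:00, 15:15–17:00.
Lars ∩ Bob: 12:00–15:00, 18:00–20:00.
Lars ∩ Bob ∩ Dana: 12:00–13:30.
Lars ∩ Bob ∩ Dana ∩ Brynn: 12:45–13:00.
Windows ≥ 30 min: (none).

none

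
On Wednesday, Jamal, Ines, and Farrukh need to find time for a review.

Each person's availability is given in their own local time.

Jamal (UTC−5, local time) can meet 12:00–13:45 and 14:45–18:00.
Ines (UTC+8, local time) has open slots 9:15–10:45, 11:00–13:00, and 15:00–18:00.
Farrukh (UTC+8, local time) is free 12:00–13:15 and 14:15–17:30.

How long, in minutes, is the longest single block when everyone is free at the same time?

Jamal → UTC: 17:00–18:45, 19:45–23:00.
Ines → UTC: 01:15–02:45, 03:00–05:00, 07:00–10:00.
Farrukh → UTC: 04:00–05:15, 06:15–09:30.
Jamal ∩ Ines: (none).
Jamal ∩ Ines ∩ Farrukh: (none).
No common window.

0 minutes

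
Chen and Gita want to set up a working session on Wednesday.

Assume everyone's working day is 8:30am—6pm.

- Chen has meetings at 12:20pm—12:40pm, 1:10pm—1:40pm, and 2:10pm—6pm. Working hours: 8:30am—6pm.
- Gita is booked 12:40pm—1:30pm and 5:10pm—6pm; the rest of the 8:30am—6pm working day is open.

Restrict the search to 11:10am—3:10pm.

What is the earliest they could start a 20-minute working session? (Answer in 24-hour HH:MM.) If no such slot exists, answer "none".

11:10

Chen free within 08:30–18:00: 08:30–12:20, 12:40–13:10, 13:40–14:10.
Gita free within 08:30–18:00: 08:30–12:40, 13:30–17:10.
Chen ∩ Gita: 08:30–12:20, 13:40–14:10.
Restricted to 11:10–15:10: 11:10–12:20, 13:40–14:10.
Windows ≥ 20 min: 11:10–12:20, 13:40–14:10.
Earliest such window starts at 11:10.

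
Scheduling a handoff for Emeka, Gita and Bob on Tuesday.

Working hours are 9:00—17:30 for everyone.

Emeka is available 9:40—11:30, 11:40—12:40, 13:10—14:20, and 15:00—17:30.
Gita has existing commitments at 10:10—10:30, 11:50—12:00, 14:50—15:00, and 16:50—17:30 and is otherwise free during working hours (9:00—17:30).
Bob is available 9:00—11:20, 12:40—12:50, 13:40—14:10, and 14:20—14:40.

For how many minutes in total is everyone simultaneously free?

Gita free within 09:00–17:30: 09:00–10:10, 10:30–11:50, 12:00–14:50, 15:00–16:50.
Emeka ∩ Gita: 09:40–10:10, 10:30–11:30, 11:40–11:50, 12:00–12:40, 13:10–14:20, 15:00–16:50.
Emeka ∩ Gita ∩ Bob: 09:40–10:10, 10:30–11:20, 13:40–14:10.
Total common minutes: 30 + 50 + 30 = 110.

110 minutes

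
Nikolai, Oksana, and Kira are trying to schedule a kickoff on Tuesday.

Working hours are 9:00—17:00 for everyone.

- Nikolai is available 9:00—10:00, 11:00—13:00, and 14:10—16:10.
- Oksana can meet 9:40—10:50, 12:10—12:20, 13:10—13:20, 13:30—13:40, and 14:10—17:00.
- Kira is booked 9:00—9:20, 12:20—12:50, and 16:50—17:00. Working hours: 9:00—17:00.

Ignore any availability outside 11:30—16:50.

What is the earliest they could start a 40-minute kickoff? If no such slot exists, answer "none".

14:10

Kira free within 09:00–17:00: 09:20–12:20, 12:50–16:50.
Nikolai ∩ Oksana: 09:40–10:00, 12:10–12:20, 14:10–16:10.
Nikolai ∩ Oksana ∩ Kira: 09:40–10:00, 12:10–12:20, 14:10–16:10.
Restricted to 11:30–16:50: 12:10–12:20, 14:10–16:10.
Windows ≥ 40 min: 14:10–16:10.
Earliest such window starts at 14:10.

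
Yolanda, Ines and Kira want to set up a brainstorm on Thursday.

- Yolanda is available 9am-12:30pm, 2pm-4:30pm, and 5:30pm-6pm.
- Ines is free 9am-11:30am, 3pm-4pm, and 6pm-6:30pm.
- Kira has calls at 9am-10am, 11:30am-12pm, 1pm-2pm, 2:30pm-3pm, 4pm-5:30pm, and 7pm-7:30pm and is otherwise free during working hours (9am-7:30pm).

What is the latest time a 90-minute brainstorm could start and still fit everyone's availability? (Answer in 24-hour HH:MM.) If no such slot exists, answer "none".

Kira free within 09:00–19:30: 10:00–11:30, 12:00–13:00, 14:00–14:30, 15:00–16:00, 17:30–19:00.
Yolanda ∩ Ines: 09:00–11:30, 15:00–16:00.
Yolanda ∩ Ines ∩ Kira: 10:00–11:30, 15:00–16:00.
Windows ≥ 90 min: 10:00–11:30.
Latest start in the last window 10:00–11:30 is 11:30 − 90 min = 10:00.

10:00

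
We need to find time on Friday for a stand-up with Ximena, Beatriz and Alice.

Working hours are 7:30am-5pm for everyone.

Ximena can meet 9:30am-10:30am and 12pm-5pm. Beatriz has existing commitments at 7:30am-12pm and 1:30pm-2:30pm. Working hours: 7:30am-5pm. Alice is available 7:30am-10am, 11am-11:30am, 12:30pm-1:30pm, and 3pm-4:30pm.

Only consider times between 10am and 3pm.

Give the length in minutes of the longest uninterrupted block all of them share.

60 minutes

Beatriz free within 07:30–17:00: 12:00–13:30, 14:30–17:00.
Ximena ∩ Beatriz: 12:00–13:30, 14:30–17:00.
Ximena ∩ Beatriz ∩ Alice: 12:30–13:30, 15:00–16:30.
Restricted to 10:00–15:00: 12:30–13:30.
Single common window of 60 minutes.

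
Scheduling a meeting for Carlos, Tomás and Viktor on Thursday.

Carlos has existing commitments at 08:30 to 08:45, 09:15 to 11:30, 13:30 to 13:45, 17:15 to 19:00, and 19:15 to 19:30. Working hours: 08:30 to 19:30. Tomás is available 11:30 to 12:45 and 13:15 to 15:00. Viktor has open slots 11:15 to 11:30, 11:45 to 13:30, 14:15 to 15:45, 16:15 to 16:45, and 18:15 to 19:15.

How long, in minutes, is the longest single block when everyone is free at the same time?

Carlos free within 08:30–19:30: 08:45–09:15, 11:30–13:30, 13:45–17:15, 19:00–19:15.
Carlos ∩ Tomás: 11:30–12:45, 13:15–13:30, 13:45–15:00.
Carlos ∩ Tomás ∩ Viktor: 11:45–12:45, 13:15–13:30, 14:15–15:00.
Common window lengths: 60, 15, 45 min; longest is 60.

60 minutes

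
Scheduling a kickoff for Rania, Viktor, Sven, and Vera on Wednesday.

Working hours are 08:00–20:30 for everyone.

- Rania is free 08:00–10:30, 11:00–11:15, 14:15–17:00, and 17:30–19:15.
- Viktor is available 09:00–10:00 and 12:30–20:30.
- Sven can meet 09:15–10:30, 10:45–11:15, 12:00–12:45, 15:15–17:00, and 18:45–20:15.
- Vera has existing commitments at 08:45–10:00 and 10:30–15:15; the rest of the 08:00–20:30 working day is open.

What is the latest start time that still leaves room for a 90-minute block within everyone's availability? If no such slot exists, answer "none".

15:30

Vera free within 08:00–20:30: 08:00–08:45, 10:00–10:30, 15:15–20:30.
Rania ∩ Viktor: 09:00–10:00, 14:15–17:00, 17:30–19:15.
Rania ∩ Viktor ∩ Sven: 09:15–10:00, 15:15–17:00, 18:45–19:15.
Rania ∩ Viktor ∩ Sven ∩ Vera: 15:15–17:00, 18:45–19:15.
Windows ≥ 90 min: 15:15–17:00.
Latest start in the last window 15:15–17:00 is 17:00 − 90 min = 15:30.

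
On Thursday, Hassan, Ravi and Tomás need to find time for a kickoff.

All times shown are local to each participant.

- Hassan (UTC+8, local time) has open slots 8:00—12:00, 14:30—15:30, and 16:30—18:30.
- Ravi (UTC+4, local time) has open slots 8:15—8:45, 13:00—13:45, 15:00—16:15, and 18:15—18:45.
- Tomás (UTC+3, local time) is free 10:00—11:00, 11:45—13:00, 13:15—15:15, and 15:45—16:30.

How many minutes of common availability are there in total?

Hassan → UTC: 00:00–04:00, 06:30–07:30, 08:30–10:30.
Ravi → UTC: 04:15–04:45, 09:00–09:45, 11:00–12:15, 14:15–14:45.
Tomás → UTC: 07:00–08:00, 08:45–10:00, 10:15–12:15, 12:45–13:30.
Hassan ∩ Ravi: 09:00–09:45.
Hassan ∩ Ravi ∩ Tomás: 09:00–09:45.
Total common minutes: 45.

45 minutes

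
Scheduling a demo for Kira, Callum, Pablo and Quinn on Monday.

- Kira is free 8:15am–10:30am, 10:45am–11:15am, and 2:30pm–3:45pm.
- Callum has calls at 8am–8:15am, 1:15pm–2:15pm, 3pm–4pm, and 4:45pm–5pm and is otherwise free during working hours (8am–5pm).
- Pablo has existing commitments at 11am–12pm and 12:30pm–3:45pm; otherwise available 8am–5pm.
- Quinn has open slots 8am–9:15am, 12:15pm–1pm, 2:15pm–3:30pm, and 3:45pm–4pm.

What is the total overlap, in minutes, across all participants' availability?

Callum free within 08:00–17:00: 08:15–13:15, 14:15–15:00, 16:00–16:45.
Pablo free within 08:00–17:00: 08:00–11:00, 12:00–12:30, 15:45–17:00.
Kira ∩ Callum: 08:15–10:30, 10:45–11:15, 14:30–15:00.
Kira ∩ Callum ∩ Pablo: 08:15–10:30, 10:45–11:00.
Kira ∩ Callum ∩ Pablo ∩ Quinn: 08:15–09:15.
Total common minutes: 60.

60 minutes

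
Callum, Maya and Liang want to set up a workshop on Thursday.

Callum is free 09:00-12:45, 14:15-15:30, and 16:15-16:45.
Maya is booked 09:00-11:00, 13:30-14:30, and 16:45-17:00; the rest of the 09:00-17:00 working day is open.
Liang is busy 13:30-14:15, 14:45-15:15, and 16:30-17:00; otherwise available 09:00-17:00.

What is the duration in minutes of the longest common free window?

Maya free within 09:00–17:00: 11:00–13:30, 14:30–16:45.
Liang free within 09:00–17:00: 09:00–13:30, 14:15–14:45, 15:15–16:30.
Callum ∩ Maya: 11:00–12:45, 14:30–15:30, 16:15–16:45.
Callum ∩ Maya ∩ Liang: 11:00–12:45, 14:30–14:45, 15:15–15:30, 16:15–16:30.
Common window lengths: 105, 15, 15, 15 min; longest is 105.

105 minutes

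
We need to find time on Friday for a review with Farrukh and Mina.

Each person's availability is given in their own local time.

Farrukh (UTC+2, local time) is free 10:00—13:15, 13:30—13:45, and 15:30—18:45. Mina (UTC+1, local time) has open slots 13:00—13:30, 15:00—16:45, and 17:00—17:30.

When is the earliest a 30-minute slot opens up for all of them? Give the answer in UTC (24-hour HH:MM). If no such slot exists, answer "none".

Farrukh → UTC: 08:00–11:15, 11:30–11:45, 13:30–16:45.
Mina → UTC: 12:00–12:30, 14:00–15:45, 16:00–16:30.
Farrukh ∩ Mina: 14:00–15:45, 16:00–16:30.
Windows ≥ 30 min: 14:00–15:45, 16:00–16:30.
Earliest such window starts at 14:00.

14:00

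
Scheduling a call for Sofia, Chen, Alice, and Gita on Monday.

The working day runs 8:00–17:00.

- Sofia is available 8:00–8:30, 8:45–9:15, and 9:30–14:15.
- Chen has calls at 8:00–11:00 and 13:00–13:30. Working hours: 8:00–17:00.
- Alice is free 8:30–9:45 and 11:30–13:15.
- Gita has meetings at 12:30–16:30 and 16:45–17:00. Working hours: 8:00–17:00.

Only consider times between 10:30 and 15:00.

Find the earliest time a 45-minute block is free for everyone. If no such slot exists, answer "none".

Chen free within 08:00–17:00: 11:00–13:00, 13:30–17:00.
Gita free within 08:00–17:00: 08:00–12:30, 16:30–16:45.
Sofia ∩ Chen: 11:00–13:00, 13:30–14:15.
Sofia ∩ Chen ∩ Alice: 11:30–13:00.
Sofia ∩ Chen ∩ Alice ∩ Gita: 11:30–12:30.
Restricted to 10:30–15:00: 11:30–12:30.
Windows ≥ 45 min: 11:30–12:30.
Earliest such window starts at 11:30.

11:30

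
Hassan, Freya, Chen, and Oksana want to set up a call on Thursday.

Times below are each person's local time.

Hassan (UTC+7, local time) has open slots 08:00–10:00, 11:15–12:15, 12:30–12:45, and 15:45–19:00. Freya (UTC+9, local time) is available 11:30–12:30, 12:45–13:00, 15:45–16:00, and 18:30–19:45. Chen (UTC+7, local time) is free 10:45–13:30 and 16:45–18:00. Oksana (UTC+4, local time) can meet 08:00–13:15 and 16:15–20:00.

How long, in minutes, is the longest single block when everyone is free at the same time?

Hassan → UTC: 01:00–03:00, 04:15–05:15, 05:30–05:45, 08:45–12:00.
Freya → UTC: 02:30–03:30, 03:45–04:00, 06:45–07:00, 09:30–10:45.
Chen → UTC: 03:45–06:30, 09:45–11:00.
Oksana → UTC: 04:00–09:15, 12:15–16:00.
Hassan ∩ Freya: 02:30–03:00, 09:30–10:45.
Hassan ∩ Freya ∩ Chen: 09:45–10:45.
Hassan ∩ Freya ∩ Chen ∩ Oksana: (none).
No common window.

0 minutes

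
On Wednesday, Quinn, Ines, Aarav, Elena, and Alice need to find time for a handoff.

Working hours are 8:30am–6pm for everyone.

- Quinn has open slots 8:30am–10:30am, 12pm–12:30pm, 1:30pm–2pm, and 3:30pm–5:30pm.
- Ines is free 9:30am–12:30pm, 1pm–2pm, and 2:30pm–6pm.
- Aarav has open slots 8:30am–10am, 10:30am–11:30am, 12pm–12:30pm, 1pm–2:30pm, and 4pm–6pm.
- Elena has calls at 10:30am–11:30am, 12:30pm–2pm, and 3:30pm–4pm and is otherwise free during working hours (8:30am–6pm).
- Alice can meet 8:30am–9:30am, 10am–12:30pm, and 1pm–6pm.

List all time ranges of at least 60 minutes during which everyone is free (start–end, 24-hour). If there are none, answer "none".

16:00–17:30

Elena free within 08:30–18:00: 08:30–10:30, 11:30–12:30, 14:00–15:30, 16:00–18:00.
Quinn ∩ Ines: 09:30–10:30, 12:00–12:30, 13:30–14:00, 15:30–17:30.
Quinn ∩ Ines ∩ Aarav: 09:30–10:00, 12:00–12:30, 13:30–14:00, 16:00–17:30.
Quinn ∩ Ines ∩ Aarav ∩ Elena: 09:30–10:00, 12:00–12:30, 16:00–17:30.
Quinn ∩ Ines ∩ Aarav ∩ Elena ∩ Alice: 12:00–12:30, 16:00–17:30.
Windows ≥ 60 min: 16:00–17:30.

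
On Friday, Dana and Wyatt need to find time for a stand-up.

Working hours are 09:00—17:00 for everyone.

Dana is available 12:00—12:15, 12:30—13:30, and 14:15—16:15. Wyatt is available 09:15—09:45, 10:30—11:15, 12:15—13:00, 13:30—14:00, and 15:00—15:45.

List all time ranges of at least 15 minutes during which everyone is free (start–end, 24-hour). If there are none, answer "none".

Dana ∩ Wyatt: 12:30–13:00, 15:00–15:45.
Windows ≥ 15 min: 12:30–13:00, 15:00–15:45.

12:30–13:00, 15:00–15:45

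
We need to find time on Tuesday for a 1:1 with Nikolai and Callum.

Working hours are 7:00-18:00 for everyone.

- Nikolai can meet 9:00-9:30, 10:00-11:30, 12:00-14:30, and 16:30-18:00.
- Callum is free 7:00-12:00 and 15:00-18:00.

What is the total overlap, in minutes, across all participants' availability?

210 minutes

Nikolai ∩ Callum: 09:00–09:30, 10:00–11:30, 16:30–18:00.
Total common minutes: 30 + 90 + 90 = 210.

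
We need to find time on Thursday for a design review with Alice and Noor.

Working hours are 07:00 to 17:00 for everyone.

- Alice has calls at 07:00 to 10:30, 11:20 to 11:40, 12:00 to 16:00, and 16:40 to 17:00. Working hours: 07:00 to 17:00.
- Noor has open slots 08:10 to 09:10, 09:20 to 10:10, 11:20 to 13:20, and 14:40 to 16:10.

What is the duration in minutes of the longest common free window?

20 minutes

Alice free within 07:00–17:00: 10:30–11:20, 11:40–12:00, 16:00–16:40.
Alice ∩ Noor: 11:40–12:00, 16:00–16:10.
Common window lengths: 20, 10 min; longest is 20.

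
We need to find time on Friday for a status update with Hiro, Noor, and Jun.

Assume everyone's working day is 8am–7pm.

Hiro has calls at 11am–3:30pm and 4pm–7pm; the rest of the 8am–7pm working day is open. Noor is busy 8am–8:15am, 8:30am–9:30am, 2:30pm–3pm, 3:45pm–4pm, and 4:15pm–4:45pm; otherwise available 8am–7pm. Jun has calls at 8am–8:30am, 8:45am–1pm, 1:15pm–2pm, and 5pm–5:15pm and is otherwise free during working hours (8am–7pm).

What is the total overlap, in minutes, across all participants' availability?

15 minutes

Hiro free within 08:00–19:00: 08:00–11:00, 15:30–16:00.
Noor free within 08:00–19:00: 08:15–08:30, 09:30–14:30, 15:00–15:45, 16:00–16:15, 16:45–19:00.
Jun free within 08:00–19:00: 08:30–08:45, 13:00–13:15, 14:00–17:00, 17:15–19:00.
Hiro ∩ Noor: 08:15–08:30, 09:30–11:00, 15:30–15:45.
Hiro ∩ Noor ∩ Jun: 15:30–15:45.
Total common minutes: 15.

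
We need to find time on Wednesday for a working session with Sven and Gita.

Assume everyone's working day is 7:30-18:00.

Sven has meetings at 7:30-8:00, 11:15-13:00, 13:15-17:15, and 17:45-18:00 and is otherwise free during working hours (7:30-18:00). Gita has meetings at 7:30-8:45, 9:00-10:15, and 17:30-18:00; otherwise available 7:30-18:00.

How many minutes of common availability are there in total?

105 minutes

Sven free within 07:30–18:00: 08:00–11:15, 13:00–13:15, 17:15–17:45.
Gita free within 07:30–18:00: 08:45–09:00, 10:15–17:30.
Sven ∩ Gita: 08:45–09:00, 10:15–11:15, 13:00–13:15, 17:15–17:30.
Total common minutes: 15 + 60 + 15 + 15 = 105.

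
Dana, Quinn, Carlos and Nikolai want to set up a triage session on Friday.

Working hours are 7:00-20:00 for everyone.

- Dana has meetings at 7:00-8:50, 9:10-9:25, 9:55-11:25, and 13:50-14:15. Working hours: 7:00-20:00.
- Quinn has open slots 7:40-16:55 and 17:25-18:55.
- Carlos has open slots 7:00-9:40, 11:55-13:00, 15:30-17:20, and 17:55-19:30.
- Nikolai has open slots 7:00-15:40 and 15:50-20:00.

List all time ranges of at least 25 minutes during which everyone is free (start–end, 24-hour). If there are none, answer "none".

Dana free within 07:00–20:00: 08:50–09:10, 09:25–09:55, 11:25–13:50, 14:15–20:00.
Dana ∩ Quinn: 08:50–09:10, 09:25–09:55, 11:25–13:50, 14:15–16:55, 17:25–18:55.
Dana ∩ Quinn ∩ Carlos: 08:50–09:10, 09:25–09:40, 11:55–13:00, 15:30–16:55, 17:55–18:55.
Dana ∩ Quinn ∩ Carlos ∩ Nikolai: 08:50–09:10, 09:25–09:40, 11:55–13:00, 15:30–15:40, 15:50–16:55, 17:55–18:55.
Windows ≥ 25 min: 11:55–13:00, 15:50–16:55, 17:55–18:55.

11:55–13:00, 15:50–16:55, 17:55–18:55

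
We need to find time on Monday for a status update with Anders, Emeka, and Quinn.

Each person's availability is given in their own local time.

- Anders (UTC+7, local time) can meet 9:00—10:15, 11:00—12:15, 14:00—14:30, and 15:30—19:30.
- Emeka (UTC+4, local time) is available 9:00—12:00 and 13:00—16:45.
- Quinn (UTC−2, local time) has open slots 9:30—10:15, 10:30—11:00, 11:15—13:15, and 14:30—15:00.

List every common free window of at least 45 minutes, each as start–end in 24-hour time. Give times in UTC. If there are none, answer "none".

Anders → UTC: 02:00–03:15, 04:00–05:15, 07:00–07:30, 08:30–12:30.
Emeka → UTC: 05:00–08:00, 09:00–12:45.
Quinn → UTC: 11:30–12:15, 12:30–13:00, 13:15–15:15, 16:30–17:00.
Anders ∩ Emeka: 05:00–05:15, 07:00–07:30, 09:00–12:30.
Anders ∩ Emeka ∩ Quinn: 11:30–12:15.
Windows ≥ 45 min: 11:30–12:15.

11:30–12:15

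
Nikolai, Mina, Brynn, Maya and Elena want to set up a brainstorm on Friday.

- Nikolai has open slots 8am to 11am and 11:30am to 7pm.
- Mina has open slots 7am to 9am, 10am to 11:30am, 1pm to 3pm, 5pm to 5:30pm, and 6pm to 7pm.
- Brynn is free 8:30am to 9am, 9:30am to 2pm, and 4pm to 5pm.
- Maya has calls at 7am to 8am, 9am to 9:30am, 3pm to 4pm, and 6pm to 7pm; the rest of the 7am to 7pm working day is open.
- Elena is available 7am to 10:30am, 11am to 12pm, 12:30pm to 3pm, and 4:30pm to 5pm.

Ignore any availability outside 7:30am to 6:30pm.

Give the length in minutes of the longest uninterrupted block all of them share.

Maya free within 07:00–19:00: 08:00–09:00, 09:30–15:00, 16:00–18:00.
Nikolai ∩ Mina: 08:00–09:00, 10:00–11:00, 13:00–15:00, 17:00–17:30, 18:00–19:00.
Nikolai ∩ Mina ∩ Brynn: 08:30–09:00, 10:00–11:00, 13:00–14:00.
Nikolai ∩ Mina ∩ Brynn ∩ Maya: 08:30–09:00, 10:00–11:00, 13:00–14:00.
Nikolai ∩ Mina ∩ Brynn ∩ Maya ∩ Elena: 08:30–09:00, 10:00–10:30, 13:00–14:00.
Restricted to 07:30–18:30: 08:30–09:00, 10:00–10:30, 13:00–14:00.
Common window lengths: 30, 30, 60 min; longest is 60.

60 minutes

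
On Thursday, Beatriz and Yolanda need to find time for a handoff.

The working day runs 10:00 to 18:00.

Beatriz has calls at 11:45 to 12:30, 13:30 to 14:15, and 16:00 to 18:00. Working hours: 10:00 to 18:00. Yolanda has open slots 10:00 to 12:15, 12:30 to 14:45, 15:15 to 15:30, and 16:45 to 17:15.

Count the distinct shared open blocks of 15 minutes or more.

4

Beatriz free within 10:00–18:00: 10:00–11:45, 12:30–13:30, 14:15–16:00.
Beatriz ∩ Yolanda: 10:00–11:45, 12:30–13:30, 14:15–14:45, 15:15–15:30.
Windows ≥ 15 min: 10:00–11:45, 12:30–13:30, 14:15–14:45, 15:15–15:30.
That's 4 windows.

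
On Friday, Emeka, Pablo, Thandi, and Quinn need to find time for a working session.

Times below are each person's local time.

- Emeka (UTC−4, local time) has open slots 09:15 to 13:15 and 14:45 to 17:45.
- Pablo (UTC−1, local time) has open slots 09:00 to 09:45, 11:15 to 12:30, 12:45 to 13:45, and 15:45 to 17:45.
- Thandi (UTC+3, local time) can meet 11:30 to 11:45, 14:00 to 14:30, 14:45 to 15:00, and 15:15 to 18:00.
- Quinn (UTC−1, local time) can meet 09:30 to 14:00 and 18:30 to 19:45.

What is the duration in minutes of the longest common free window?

Emeka → UTC: 13:15–17:15, 18:45–21:45.
Pablo → UTC: 10:00–10:45, 12:15–13:30, 13:45–14:45, 16:45–18:45.
Thandi → UTC: 08:30–08:45, 11:00–11:30, 11:45–12:00, 12:15–15:00.
Quinn → UTC: 10:30–15:00, 19:30–20:45.
Emeka ∩ Pablo: 13:15–13:30, 13:45–14:45, 16:45–17:15.
Emeka ∩ Pablo ∩ Thandi: 13:15–13:30, 13:45–14:45.
Emeka ∩ Pablo ∩ Thandi ∩ Quinn: 13:15–13:30, 13:45–14:45.
Common window lengths: 15, 60 min; longest is 60.

60 minutes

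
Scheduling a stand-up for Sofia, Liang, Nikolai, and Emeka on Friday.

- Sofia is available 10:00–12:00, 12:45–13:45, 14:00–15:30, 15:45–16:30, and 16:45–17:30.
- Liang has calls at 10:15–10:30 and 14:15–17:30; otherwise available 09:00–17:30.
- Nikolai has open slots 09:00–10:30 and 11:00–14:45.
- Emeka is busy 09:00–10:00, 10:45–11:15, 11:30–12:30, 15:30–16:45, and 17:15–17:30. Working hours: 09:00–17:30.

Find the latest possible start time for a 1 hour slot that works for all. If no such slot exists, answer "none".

Liang free within 09:00–17:30: 09:00–10:15, 10:30–14:15.
Emeka free within 09:00–17:30: 10:00–10:45, 11:15–11:30, 12:30–15:30, 16:45–17:15.
Sofia ∩ Liang: 10:00–10:15, 10:30–12:00, 12:45–13:45, 14:00–14:15.
Sofia ∩ Liang ∩ Nikolai: 10:00–10:15, 11:00–12:00, 12:45–13:45, 14:00–14:15.
Sofia ∩ Liang ∩ Nikolai ∩ Emeka: 10:00–10:15, 11:15–11:30, 12:45–13:45, 14:00–14:15.
Windows ≥ 60 min: 12:45–13:45.
Latest start in the last window 12:45–13:45 is 13:45 − 60 min = 12:45.

12:45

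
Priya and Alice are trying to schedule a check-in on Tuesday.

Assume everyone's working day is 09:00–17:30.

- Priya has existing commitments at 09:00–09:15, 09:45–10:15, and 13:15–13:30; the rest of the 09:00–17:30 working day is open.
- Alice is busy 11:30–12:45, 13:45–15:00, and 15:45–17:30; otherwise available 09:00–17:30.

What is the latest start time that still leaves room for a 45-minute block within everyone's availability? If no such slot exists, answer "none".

Priya free within 09:00–17:30: 09:15–09:45, 10:15–13:15, 13:30–17:30.
Alice free within 09:00–17:30: 09:00–11:30, 12:45–13:45, 15:00–15:45.
Priya ∩ Alice: 09:15–09:45, 10:15–11:30, 12:45–13:15, 13:30–13:45, 15:00–15:45.
Windows ≥ 45 min: 10:15–11:30, 15:00–15:45.
Latest start in the last window 15:00–15:45 is 15:45 − 45 min = 15:00.

15:00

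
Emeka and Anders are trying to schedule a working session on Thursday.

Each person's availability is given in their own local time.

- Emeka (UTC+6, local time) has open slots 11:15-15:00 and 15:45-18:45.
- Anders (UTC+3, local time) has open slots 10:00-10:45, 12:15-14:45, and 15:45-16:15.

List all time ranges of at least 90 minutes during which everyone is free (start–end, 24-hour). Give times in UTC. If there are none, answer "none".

09:45–11:45

Emeka → UTC: 05:15–09:00, 09:45–12:45.
Anders → UTC: 07:00–07:45, 09:15–11:45, 12:45–13:15.
Emeka ∩ Anders: 07:00–07:45, 09:45–11:45.
Windows ≥ 90 min: 09:45–11:45.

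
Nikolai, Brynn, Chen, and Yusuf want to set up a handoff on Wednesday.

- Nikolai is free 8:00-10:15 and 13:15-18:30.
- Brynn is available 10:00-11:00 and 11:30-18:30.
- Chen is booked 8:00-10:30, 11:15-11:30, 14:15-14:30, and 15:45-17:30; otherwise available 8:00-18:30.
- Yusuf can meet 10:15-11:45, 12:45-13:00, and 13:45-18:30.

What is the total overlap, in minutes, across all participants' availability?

165 minutes

Chen free within 08:00–18:30: 10:30–11:15, 11:30–14:15, 14:30–15:45, 17:30–18:30.
Nikolai ∩ Brynn: 10:00–10:15, 13:15–18:30.
Nikolai ∩ Brynn ∩ Chen: 13:15–14:15, 14:30–15:45, 17:30–18:30.
Nikolai ∩ Brynn ∩ Chen ∩ Yusuf: 13:45–14:15, 14:30–15:45, 17:30–18:30.
Total common minutes: 30 + 75 + 60 = 165.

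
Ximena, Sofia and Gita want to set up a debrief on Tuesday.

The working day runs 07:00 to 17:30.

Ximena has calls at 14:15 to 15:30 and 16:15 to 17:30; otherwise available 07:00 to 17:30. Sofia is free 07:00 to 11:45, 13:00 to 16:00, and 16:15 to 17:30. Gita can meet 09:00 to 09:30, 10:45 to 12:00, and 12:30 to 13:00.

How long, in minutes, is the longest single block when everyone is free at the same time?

Ximena free within 07:00–17:30: 07:00–14:15, 15:30–16:15.
Ximena ∩ Sofia: 07:00–11:45, 13:00–14:15, 15:30–16:00.
Ximena ∩ Sofia ∩ Gita: 09:00–09:30, 10:45–11:45.
Common window lengths: 30, 60 min; longest is 60.

60 minutes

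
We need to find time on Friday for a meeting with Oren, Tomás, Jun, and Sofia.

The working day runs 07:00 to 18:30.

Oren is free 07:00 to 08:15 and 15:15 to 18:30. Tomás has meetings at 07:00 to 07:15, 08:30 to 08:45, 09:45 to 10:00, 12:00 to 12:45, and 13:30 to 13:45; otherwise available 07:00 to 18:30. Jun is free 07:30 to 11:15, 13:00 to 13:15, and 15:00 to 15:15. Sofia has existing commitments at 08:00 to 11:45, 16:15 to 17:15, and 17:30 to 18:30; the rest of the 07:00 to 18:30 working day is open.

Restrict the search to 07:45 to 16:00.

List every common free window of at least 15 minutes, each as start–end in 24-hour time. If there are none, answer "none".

07:45–08:00

Tomás free within 07:00–18:30: 07:15–08:30, 08:45–09:45, 10:00–12:00, 12:45–13:30, 13:45–18:30.
Sofia free within 07:00–18:30: 07:00–08:00, 11:45–16:15, 17:15–17:30.
Oren ∩ Tomás: 07:15–08:15, 15:15–18:30.
Oren ∩ Tomás ∩ Jun: 07:30–08:15.
Oren ∩ Tomás ∩ Jun ∩ Sofia: 07:30–08:00.
Restricted to 07:45–16:00: 07:45–08:00.
Windows ≥ 15 min: 07:45–08:00.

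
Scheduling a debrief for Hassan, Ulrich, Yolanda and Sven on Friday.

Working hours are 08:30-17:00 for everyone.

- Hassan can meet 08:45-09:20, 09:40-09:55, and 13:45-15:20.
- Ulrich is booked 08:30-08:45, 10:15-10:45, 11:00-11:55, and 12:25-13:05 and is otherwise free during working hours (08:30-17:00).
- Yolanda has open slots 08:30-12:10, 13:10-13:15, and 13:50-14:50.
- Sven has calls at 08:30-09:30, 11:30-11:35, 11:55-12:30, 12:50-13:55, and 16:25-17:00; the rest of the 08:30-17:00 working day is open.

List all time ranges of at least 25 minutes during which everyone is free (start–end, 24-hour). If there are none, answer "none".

13:55–14:50

Ulrich free within 08:30–17:00: 08:45–10:15, 10:45–11:00, 11:55–12:25, 13:05–17:00.
Sven free within 08:30–17:00: 09:30–11:30, 11:35–11:55, 12:30–12:50, 13:55–16:25.
Hassan ∩ Ulrich: 08:45–09:20, 09:40–09:55, 13:45–15:20.
Hassan ∩ Ulrich ∩ Yolanda: 08:45–09:20, 09:40–09:55, 13:50–14:50.
Hassan ∩ Ulrich ∩ Yolanda ∩ Sven: 09:40–09:55, 13:55–14:50.
Windows ≥ 25 min: 13:55–14:50.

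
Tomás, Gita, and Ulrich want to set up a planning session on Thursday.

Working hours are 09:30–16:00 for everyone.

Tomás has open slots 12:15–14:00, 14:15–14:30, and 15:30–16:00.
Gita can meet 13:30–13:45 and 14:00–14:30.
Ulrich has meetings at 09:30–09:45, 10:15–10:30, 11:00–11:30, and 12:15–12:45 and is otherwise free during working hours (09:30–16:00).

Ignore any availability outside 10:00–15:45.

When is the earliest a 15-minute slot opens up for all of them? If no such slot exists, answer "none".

Ulrich free within 09:30–16:00: 09:45–10:15, 10:30–11:00, 11:30–12:15, 12:45–16:00.
Tomás ∩ Gita: 13:30–13:45, 14:15–14:30.
Tomás ∩ Gita ∩ Ulrich: 13:30–13:45, 14:15–14:30.
Restricted to 10:00–15:45: 13:30–13:45, 14:15–14:30.
Windows ≥ 15 min: 13:30–13:45, 14:15–14:30.
Earliest such window starts at 13:30.

13:30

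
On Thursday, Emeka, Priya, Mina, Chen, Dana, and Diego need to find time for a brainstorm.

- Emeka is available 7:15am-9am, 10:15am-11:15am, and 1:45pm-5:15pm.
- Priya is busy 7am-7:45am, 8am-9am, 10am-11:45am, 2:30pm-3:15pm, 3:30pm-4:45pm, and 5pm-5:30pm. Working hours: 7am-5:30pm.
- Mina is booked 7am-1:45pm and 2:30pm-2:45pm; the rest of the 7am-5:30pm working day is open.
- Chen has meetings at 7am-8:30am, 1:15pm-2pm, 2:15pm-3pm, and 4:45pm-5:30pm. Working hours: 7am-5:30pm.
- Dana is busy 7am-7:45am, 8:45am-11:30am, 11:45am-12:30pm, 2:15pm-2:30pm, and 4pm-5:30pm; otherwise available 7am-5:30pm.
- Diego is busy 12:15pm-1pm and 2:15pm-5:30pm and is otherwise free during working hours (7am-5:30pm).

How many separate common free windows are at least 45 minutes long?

Priya free within 07:00–17:30: 07:45–08:00, 09:00–10:00, 11:45–14:30, 15:15–15:30, 16:45–17:00.
Mina free within 07:00–17:30: 13:45–14:30, 14:45–17:30.
Chen free within 07:00–17:30: 08:30–13:15, 14:00–14:15, 15:00–16:45.
Dana free within 07:00–17:30: 07:45–08:45, 11:30–11:45, 12:30–14:15, 14:30–16:00.
Diego free within 07:00–17:30: 07:00–12:15, 13:00–14:15.
Emeka ∩ Priya: 07:45–08:00, 13:45–14:30, 15:15–15:30, 16:45–17:00.
Emeka ∩ Priya ∩ Mina: 13:45–14:30, 15:15–15:30, 16:45–17:00.
Emeka ∩ Priya ∩ Mina ∩ Chen: 14:00–14:15, 15:15–15:30.
Emeka ∩ Priya ∩ Mina ∩ Chen ∩ Dana: 14:00–14:15, 15:15–15:30.
Emeka ∩ Priya ∩ Mina ∩ Chen ∩ Dana ∩ Diego: 14:00–14:15.
Windows ≥ 45 min: (none).
That's 0 windows.

0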